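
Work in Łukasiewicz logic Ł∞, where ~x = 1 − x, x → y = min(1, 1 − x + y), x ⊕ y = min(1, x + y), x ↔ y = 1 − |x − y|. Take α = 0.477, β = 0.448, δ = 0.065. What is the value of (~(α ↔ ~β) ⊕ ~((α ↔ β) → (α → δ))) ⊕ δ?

~β = 1 − 0.448 = 0.552
α ↔ ~β = 1 − |0.477 − 0.552| = 1 − 0.075 = 0.925
~(α ↔ ~β) = 1 − 0.925 = 0.075
α ↔ β = 1 − |0.477 − 0.448| = 1 − 0.029 = 0.971
α → δ = min(1, 1 − 0.477 + 0.065) = min(1, 0.588) = 0.588
(α ↔ β) → (α → δ) = min(1, 1 − 0.971 + 0.588) = min(1, 0.617) = 0.617
~((α ↔ β) → (α → δ)) = 1 − 0.617 = 0.383
~(α ↔ ~β) ⊕ ~((α ↔ β) → (α → δ)) = min(1, 0.075 + 0.383) = min(1, 0.458) = 0.458
(~(α ↔ ~β) ⊕ ~((α ↔ β) → (α → δ))) ⊕ δ = min(1, 0.458 + 0.065) = min(1, 0.523) = 0.523

0.523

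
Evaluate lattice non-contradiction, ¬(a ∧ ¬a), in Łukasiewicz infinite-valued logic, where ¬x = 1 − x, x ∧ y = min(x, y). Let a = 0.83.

0.83

¬a = 1 − 0.83 = 0.17
a ∧ ¬a = min(0.83, 0.17) = 0.17
¬(a ∧ ¬a) = 1 − 0.17 = 0.83
(The value 0.83 < 1 shows this instance is not satisfied; not a Ł∞-tautology — its value is 1 − min(a, 1−a).)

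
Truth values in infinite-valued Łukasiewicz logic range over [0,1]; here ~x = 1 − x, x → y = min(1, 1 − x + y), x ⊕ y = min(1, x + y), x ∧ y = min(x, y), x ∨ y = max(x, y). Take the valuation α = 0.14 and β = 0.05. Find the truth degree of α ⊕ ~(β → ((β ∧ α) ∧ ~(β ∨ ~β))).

0.14

β ∧ α = min(0.05, 0.14) = 0.05
~β = 1 − 0.05 = 0.95
β ∨ ~β = max(0.05, 0.95) = 0.95
~(β ∨ ~β) = 1 − 0.95 = 0.05
(β ∧ α) ∧ ~(β ∨ ~β) = min(0.05, 0.05) = 0.05
β → ((β ∧ α) ∧ ~(β ∨ ~β)) = min(1, 1 − 0.05 + 0.05) = min(1, 1.00) = 1.00
~(β → ((β ∧ α) ∧ ~(β ∨ ~β))) = 1 − 1.00 = 0.00
α ⊕ ~(β → ((β ∧ α) ∧ ~(β ∨ ~β))) = min(1, 0.14 + 0.00) = min(1, 0.14) = 0.14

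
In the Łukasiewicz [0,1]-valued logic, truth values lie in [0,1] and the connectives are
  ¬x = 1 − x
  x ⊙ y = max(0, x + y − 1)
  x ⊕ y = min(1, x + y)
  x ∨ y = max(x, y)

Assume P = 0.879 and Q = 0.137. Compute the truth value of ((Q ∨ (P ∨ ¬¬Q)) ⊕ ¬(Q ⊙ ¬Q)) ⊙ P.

¬Q = 1 − 0.137 = 0.863
¬¬Q = 1 − 0.863 = 0.137
P ∨ ¬¬Q = max(0.879, 0.137) = 0.879
Q ∨ (P ∨ ¬¬Q) = max(0.137, 0.879) = 0.879
Q ⊙ ¬Q = max(0, 0.137 + 0.863 − 1) = max(0, 0.000) = 0.000
¬(Q ⊙ ¬Q) = 1 − 0.000 = 1.000
(Q ∨ (P ∨ ¬¬Q)) ⊕ ¬(Q ⊙ ¬Q) = min(1, 0.879 + 1.000) = min(1, 1.879) = 1.000
((Q ∨ (P ∨ ¬¬Q)) ⊕ ¬(Q ⊙ ¬Q)) ⊙ P = max(0, 1.000 + 0.879 − 1) = max(0, 0.879) = 0.879

0.879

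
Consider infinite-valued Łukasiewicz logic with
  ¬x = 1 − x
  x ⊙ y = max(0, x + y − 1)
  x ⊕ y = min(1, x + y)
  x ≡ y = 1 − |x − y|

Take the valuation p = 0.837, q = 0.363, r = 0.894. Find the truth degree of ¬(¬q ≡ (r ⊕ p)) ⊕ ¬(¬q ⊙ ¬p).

1.000

¬q = 1 − 0.363 = 0.637
r ⊕ p = min(1, 0.894 + 0.837) = min(1, 1.731) = 1.000
¬q ≡ (r ⊕ p) = 1 − |0.637 − 1.000| = 1 − 0.363 = 0.637
¬(¬q ≡ (r ⊕ p)) = 1 − 0.637 = 0.363
¬p = 1 − 0.837 = 0.163
¬q ⊙ ¬p = max(0, 0.637 + 0.163 − 1) = max(0, -0.200) = 0.000
¬(¬q ⊙ ¬p) = 1 − 0.000 = 1.000
¬(¬q ≡ (r ⊕ p)) ⊕ ¬(¬q ⊙ ¬p) = min(1, 0.363 + 1.000) = min(1, 1.363) = 1.000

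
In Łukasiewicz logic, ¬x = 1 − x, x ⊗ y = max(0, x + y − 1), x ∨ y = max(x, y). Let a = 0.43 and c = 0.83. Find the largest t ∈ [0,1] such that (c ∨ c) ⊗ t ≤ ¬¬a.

0.60

c ∨ c = max(0.83, 0.83) = 0.83
So the left factor is c ∨ c = 0.83.
¬a = 1 − 0.43 = 0.57
¬¬a = 1 − 0.57 = 0.43
So the right-hand bound is ¬¬a = 0.43.
The residuum of the Łukasiewicz t-norm gives the supremum: min(1, 1 − 0.83 + 0.43).
1 − 0.83 + 0.43 = 0.60, so t = min(1, 0.60) = 0.60.
Check: 0.83 ⊗ 0.60 = max(0, 0.43) = 0.43 ≤ 0.43.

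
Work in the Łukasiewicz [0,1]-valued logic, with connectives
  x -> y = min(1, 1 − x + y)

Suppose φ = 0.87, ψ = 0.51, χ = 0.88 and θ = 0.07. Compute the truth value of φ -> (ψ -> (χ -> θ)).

χ -> θ = min(1, 1 − 0.88 + 0.07) = min(1, 0.19) = 0.19
ψ -> (χ -> θ) = min(1, 1 − 0.51 + 0.19) = min(1, 0.68) = 0.68
φ -> (ψ -> (χ -> θ)) = min(1, 1 − 0.87 + 0.68) = min(1, 0.81) = 0.81

0.81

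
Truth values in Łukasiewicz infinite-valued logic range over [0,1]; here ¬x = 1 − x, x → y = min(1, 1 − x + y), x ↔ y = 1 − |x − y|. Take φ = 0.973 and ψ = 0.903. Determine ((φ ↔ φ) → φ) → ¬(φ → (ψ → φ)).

φ ↔ φ = 1 − |0.973 − 0.973| = 1 − 0.000 = 1.000
(φ ↔ φ) → φ = min(1, 1 − 1.000 + 0.973) = min(1, 0.973) = 0.973
ψ → φ = min(1, 1 − 0.903 + 0.973) = min(1, 1.070) = 1.000
φ → (ψ → φ) = min(1, 1 − 0.973 + 1.000) = min(1, 1.027) = 1.000
¬(φ → (ψ → φ)) = 1 − 1.000 = 0.000
((φ ↔ φ) → φ) → ¬(φ → (ψ → φ)) = min(1, 1 − 0.973 + 0.000) = min(1, 0.027) = 0.027

0.027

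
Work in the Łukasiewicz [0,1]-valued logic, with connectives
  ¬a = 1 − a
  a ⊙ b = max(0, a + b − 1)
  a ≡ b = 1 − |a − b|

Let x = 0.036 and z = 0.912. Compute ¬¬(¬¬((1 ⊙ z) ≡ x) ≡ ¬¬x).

0.912

1 ⊙ z = max(0, 1.000 + 0.912 − 1) = max(0, 0.912) = 0.912
(1 ⊙ z) ≡ x = 1 − |0.912 − 0.036| = 1 − 0.876 = 0.124
¬((1 ⊙ z) ≡ x) = 1 − 0.124 = 0.876
¬¬((1 ⊙ z) ≡ x) = 1 − 0.876 = 0.124
¬x = 1 − 0.036 = 0.964
¬¬x = 1 − 0.964 = 0.036
¬¬((1 ⊙ z) ≡ x) ≡ ¬¬x = 1 − |0.124 − 0.036| = 1 − 0.088 = 0.912
¬(¬¬((1 ⊙ z) ≡ x) ≡ ¬¬x) = 1 − 0.912 = 0.088
¬¬(¬¬((1 ⊙ z) ≡ x) ≡ ¬¬x) = 1 − 0.088 = 0.912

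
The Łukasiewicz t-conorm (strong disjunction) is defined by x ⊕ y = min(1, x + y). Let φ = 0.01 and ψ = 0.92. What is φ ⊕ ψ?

0.93

φ ⊕ ψ = min(1, 0.01 + 0.92) = min(1, 0.93) = 0.93
For comparison, the Gödel t-conorm max(x, y) would give 0.92.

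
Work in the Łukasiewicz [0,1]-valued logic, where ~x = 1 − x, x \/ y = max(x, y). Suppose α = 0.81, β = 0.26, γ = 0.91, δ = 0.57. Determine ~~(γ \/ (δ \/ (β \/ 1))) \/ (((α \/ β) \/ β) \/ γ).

1.00

β \/ 1 = max(0.26, 1.00) = 1.00
δ \/ (β \/ 1) = max(0.57, 1.00) = 1.00
γ \/ (δ \/ (β \/ 1)) = max(0.91, 1.00) = 1.00
~(γ \/ (δ \/ (β \/ 1))) = 1 − 1.00 = 0.00
~~(γ \/ (δ \/ (β \/ 1))) = 1 − 0.00 = 1.00
α \/ β = max(0.81, 0.26) = 0.81
(α \/ β) \/ β = max(0.81, 0.26) = 0.81
((α \/ β) \/ β) \/ γ = max(0.81, 0.91) = 0.91
~~(γ \/ (δ \/ (β \/ 1))) \/ (((α \/ β) \/ β) \/ γ) = max(1.00, 0.91) = 1.00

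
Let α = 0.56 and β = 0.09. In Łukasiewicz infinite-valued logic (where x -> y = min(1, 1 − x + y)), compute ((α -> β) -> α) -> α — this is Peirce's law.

0.56

α -> β = min(1, 1 − 0.56 + 0.09) = min(1, 0.53) = 0.53
(α -> β) -> α = min(1, 1 − 0.53 + 0.56) = min(1, 1.03) = 1.00
((α -> β) -> α) -> α = min(1, 1 − 1.00 + 0.56) = min(1, 0.56) = 0.56
(The value 0.56 < 1 shows this instance is not satisfied; not a Ł∞-tautology in general.)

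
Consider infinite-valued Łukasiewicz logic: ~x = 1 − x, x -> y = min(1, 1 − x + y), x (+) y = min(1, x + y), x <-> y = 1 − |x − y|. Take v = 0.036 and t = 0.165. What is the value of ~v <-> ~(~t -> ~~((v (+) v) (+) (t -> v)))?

~v = 1 − 0.036 = 0.964
~t = 1 − 0.165 = 0.835
v (+) v = min(1, 0.036 + 0.036) = min(1, 0.072) = 0.072
t -> v = min(1, 1 − 0.165 + 0.036) = min(1, 0.871) = 0.871
(v (+) v) (+) (t -> v) = min(1, 0.072 + 0.871) = min(1, 0.943) = 0.943
~((v (+) v) (+) (t -> v)) = 1 − 0.943 = 0.057
~~((v (+) v) (+) (t -> v)) = 1 − 0.057 = 0.943
~t -> ~~((v (+) v) (+) (t -> v)) = min(1, 1 − 0.835 + 0.943) = min(1, 1.108) = 1.000
~(~t -> ~~((v (+) v) (+) (t -> v))) = 1 − 1.000 = 0.000
~v <-> ~(~t -> ~~((v (+) v) (+) (t -> v))) = 1 − |0.964 − 0.000| = 1 − 0.964 = 0.036

0.036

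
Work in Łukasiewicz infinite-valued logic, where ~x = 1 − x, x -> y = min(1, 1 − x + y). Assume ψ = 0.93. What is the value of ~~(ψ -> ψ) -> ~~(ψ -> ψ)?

1.00

ψ -> ψ = min(1, 1 − 0.93 + 0.93) = min(1, 1.00) = 1.00
~(ψ -> ψ) = 1 − 1.00 = 0.00
~~(ψ -> ψ) = 1 − 0.00 = 1.00
~~(ψ -> ψ) -> ~~(ψ -> ψ) = min(1, 1 − 1.00 + 1.00) = min(1, 1.00) = 1.00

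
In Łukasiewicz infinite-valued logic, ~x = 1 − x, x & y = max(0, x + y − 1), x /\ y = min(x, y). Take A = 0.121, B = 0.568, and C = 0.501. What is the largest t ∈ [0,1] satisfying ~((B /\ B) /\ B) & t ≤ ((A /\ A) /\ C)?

0.689

B /\ B = min(0.568, 0.568) = 0.568
(B /\ B) /\ B = min(0.568, 0.568) = 0.568
~((B /\ B) /\ B) = 1 − 0.568 = 0.432
So the left factor is ~((B /\ B) /\ B) = 0.432.
A /\ A = min(0.121, 0.121) = 0.121
(A /\ A) /\ C = min(0.121, 0.501) = 0.121
So the right-hand bound is (A /\ A) /\ C = 0.121.
The residuum of the Łukasiewicz t-norm gives the supremum: min(1, 1 − 0.432 + 0.121).
1 − 0.432 + 0.121 = 0.689, so t = min(1, 0.689) = 0.689.
Check: 0.432 & 0.689 = max(0, 0.121) = 0.121 ≤ 0.121.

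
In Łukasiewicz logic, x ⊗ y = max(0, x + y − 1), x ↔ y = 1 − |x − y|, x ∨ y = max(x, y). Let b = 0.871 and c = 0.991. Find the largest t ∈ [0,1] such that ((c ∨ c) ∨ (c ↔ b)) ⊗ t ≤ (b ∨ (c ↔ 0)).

c ∨ c = max(0.991, 0.991) = 0.991
c ↔ b = 1 − |0.991 − 0.871| = 1 − 0.120 = 0.880
(c ∨ c) ∨ (c ↔ b) = max(0.991, 0.880) = 0.991
So the left factor is (c ∨ c) ∨ (c ↔ b) = 0.991.
c ↔ 0 = 1 − |0.991 − 0.000| = 1 − 0.991 = 0.009
b ∨ (c ↔ 0) = max(0.871, 0.009) = 0.871
So the right-hand bound is b ∨ (c ↔ 0) = 0.871.
The residuum of the Łukasiewicz t-norm gives the supremum: min(1, 1 − 0.991 + 0.871).
1 − 0.991 + 0.871 = 0.880, so t = min(1, 0.880) = 0.880.
Check: 0.991 ⊗ 0.880 = max(0, 0.871) = 0.871 ≤ 0.871.

0.880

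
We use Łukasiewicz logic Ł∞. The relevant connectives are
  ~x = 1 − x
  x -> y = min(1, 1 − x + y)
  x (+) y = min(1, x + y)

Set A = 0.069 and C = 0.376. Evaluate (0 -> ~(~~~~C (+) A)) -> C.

~C = 1 − 0.376 = 0.624
~~C = 1 − 0.624 = 0.376
~~~C = 1 − 0.376 = 0.624
~~~~C = 1 − 0.624 = 0.376
~~~~C (+) A = min(1, 0.376 + 0.069) = min(1, 0.445) = 0.445
~(~~~~C (+) A) = 1 − 0.445 = 0.555
0 -> ~(~~~~C (+) A) = min(1, 1 − 0.000 + 0.555) = min(1, 1.555) = 1.000
(0 -> ~(~~~~C (+) A)) -> C = min(1, 1 − 1.000 + 0.376) = min(1, 0.376) = 0.376

0.376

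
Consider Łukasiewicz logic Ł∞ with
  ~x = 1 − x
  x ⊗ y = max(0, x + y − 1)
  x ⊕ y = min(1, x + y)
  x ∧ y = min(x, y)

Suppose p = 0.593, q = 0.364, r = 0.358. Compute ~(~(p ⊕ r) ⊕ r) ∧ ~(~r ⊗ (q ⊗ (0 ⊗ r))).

0.593

p ⊕ r = min(1, 0.593 + 0.358) = min(1, 0.951) = 0.951
~(p ⊕ r) = 1 − 0.951 = 0.049
~(p ⊕ r) ⊕ r = min(1, 0.049 + 0.358) = min(1, 0.407) = 0.407
~(~(p ⊕ r) ⊕ r) = 1 − 0.407 = 0.593
~r = 1 − 0.358 = 0.642
0 ⊗ r = max(0, 0.000 + 0.358 − 1) = max(0, -0.642) = 0.000
q ⊗ (0 ⊗ r) = max(0, 0.364 + 0.000 − 1) = max(0, -0.636) = 0.000
~r ⊗ (q ⊗ (0 ⊗ r)) = max(0, 0.642 + 0.000 − 1) = max(0, -0.358) = 0.000
~(~r ⊗ (q ⊗ (0 ⊗ r))) = 1 − 0.000 = 1.000
~(~(p ⊕ r) ⊕ r) ∧ ~(~r ⊗ (q ⊗ (0 ⊗ r))) = min(0.593, 1.000) = 0.593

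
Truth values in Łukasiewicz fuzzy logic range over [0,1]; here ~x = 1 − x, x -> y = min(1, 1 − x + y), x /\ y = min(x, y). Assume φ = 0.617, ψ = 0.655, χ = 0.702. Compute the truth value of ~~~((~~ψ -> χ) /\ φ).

0.383

~ψ = 1 − 0.655 = 0.345
~~ψ = 1 − 0.345 = 0.655
~~ψ -> χ = min(1, 1 − 0.655 + 0.702) = min(1, 1.047) = 1.000
(~~ψ -> χ) /\ φ = min(1.000, 0.617) = 0.617
~((~~ψ -> χ) /\ φ) = 1 − 0.617 = 0.383
~~((~~ψ -> χ) /\ φ) = 1 − 0.383 = 0.617
~~~((~~ψ -> χ) /\ φ) = 1 − 0.617 = 0.383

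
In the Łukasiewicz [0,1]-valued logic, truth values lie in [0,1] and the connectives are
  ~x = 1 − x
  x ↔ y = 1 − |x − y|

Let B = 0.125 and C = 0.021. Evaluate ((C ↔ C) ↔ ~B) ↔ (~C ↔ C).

0.167

C ↔ C = 1 − |0.021 − 0.021| = 1 − 0.000 = 1.000
~B = 1 − 0.125 = 0.875
(C ↔ C) ↔ ~B = 1 − |1.000 − 0.875| = 1 − 0.125 = 0.875
~C = 1 − 0.021 = 0.979
~C ↔ C = 1 − |0.979 − 0.021| = 1 − 0.958 = 0.042
((C ↔ C) ↔ ~B) ↔ (~C ↔ C) = 1 − |0.875 − 0.042| = 1 − 0.833 = 0.167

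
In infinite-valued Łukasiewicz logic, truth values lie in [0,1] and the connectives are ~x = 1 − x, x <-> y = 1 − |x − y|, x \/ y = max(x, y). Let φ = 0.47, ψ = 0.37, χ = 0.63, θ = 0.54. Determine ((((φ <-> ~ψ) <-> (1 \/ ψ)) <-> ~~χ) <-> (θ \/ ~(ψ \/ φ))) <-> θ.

~ψ = 1 − 0.37 = 0.63
φ <-> ~ψ = 1 − |0.47 − 0.63| = 1 − 0.16 = 0.84
1 \/ ψ = max(1.00, 0.37) = 1.00
(φ <-> ~ψ) <-> (1 \/ ψ) = 1 − |0.84 − 1.00| = 1 − 0.16 = 0.84
~χ = 1 − 0.63 = 0.37
~~χ = 1 − 0.37 = 0.63
((φ <-> ~ψ) <-> (1 \/ ψ)) <-> ~~χ = 1 − |0.84 − 0.63| = 1 − 0.21 = 0.79
ψ \/ φ = max(0.37, 0.47) = 0.47
~(ψ \/ φ) = 1 − 0.47 = 0.53
θ \/ ~(ψ \/ φ) = max(0.54, 0.53) = 0.54
(((φ <-> ~ψ) <-> (1 \/ ψ)) <-> ~~χ) <-> (θ \/ ~(ψ \/ φ)) = 1 − |0.79 − 0.54| = 1 − 0.25 = 0.75
((((φ <-> ~ψ) <-> (1 \/ ψ)) <-> ~~χ) <-> (θ \/ ~(ψ \/ φ))) <-> θ = 1 − |0.75 − 0.54| = 1 − 0.21 = 0.79

0.79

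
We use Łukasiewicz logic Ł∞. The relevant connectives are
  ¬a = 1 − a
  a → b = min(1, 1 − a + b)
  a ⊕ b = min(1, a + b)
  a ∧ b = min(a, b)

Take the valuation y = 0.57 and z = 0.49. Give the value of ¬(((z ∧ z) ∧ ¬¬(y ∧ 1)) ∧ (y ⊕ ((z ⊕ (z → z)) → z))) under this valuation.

z ∧ z = min(0.49, 0.49) = 0.49
y ∧ 1 = min(0.57, 1.00) = 0.57
¬(y ∧ 1) = 1 − 0.57 = 0.43
¬¬(y ∧ 1) = 1 − 0.43 = 0.57
(z ∧ z) ∧ ¬¬(y ∧ 1) = min(0.49, 0.57) = 0.49
z → z = min(1, 1 − 0.49 + 0.49) = min(1, 1.00) = 1.00
z ⊕ (z → z) = min(1, 0.49 + 1.00) = min(1, 1.49) = 1.00
(z ⊕ (z → z)) → z = min(1, 1 − 1.00 + 0.49) = min(1, 0.49) = 0.49
y ⊕ ((z ⊕ (z → z)) → z) = min(1, 0.57 + 0.49) = min(1, 1.06) = 1.00
((z ∧ z) ∧ ¬¬(y ∧ 1)) ∧ (y ⊕ ((z ⊕ (z → z)) → z)) = min(0.49, 1.00) = 0.49
¬(((z ∧ z) ∧ ¬¬(y ∧ 1)) ∧ (y ⊕ ((z ⊕ (z → z)) → z))) = 1 − 0.49 = 0.51

0.51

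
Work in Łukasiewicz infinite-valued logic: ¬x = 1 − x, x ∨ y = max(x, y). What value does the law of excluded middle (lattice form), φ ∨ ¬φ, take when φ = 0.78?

¬φ = 1 − 0.78 = 0.22
φ ∨ ¬φ = max(0.78, 0.22) = 0.78
(The value 0.78 < 1 shows this instance is not satisfied; not a Ł∞-tautology — its value is max(a, 1−a).)

0.78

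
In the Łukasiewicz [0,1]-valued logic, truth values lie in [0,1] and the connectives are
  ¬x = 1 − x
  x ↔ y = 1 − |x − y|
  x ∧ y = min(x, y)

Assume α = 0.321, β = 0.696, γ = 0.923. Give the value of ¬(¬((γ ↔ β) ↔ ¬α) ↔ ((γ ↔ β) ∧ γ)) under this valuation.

γ ↔ β = 1 − |0.923 − 0.696| = 1 − 0.227 = 0.773
¬α = 1 − 0.321 = 0.679
(γ ↔ β) ↔ ¬α = 1 − |0.773 − 0.679| = 1 − 0.094 = 0.906
¬((γ ↔ β) ↔ ¬α) = 1 − 0.906 = 0.094
(γ ↔ β) ∧ γ = min(0.773, 0.923) = 0.773
¬((γ ↔ β) ↔ ¬α) ↔ ((γ ↔ β) ∧ γ) = 1 − |0.094 − 0.773| = 1 − 0.679 = 0.321
¬(¬((γ ↔ β) ↔ ¬α) ↔ ((γ ↔ β) ∧ γ)) = 1 − 0.321 = 0.679

0.679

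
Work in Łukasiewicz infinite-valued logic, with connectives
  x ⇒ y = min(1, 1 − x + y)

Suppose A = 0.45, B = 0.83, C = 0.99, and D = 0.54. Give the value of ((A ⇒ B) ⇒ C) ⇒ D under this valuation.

0.55

A ⇒ B = min(1, 1 − 0.45 + 0.83) = min(1, 1.38) = 1.00
(A ⇒ B) ⇒ C = min(1, 1 − 1.00 + 0.99) = min(1, 0.99) = 0.99
((A ⇒ B) ⇒ C) ⇒ D = min(1, 1 − 0.99 + 0.54) = min(1, 0.55) = 0.55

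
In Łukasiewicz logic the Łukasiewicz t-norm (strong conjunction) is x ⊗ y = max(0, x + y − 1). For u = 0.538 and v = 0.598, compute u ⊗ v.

0.136

u ⊗ v = max(0, 0.538 + 0.598 − 1) = max(0, 0.136) = 0.136
For comparison, the Gödel (minimum) t-norm min(x, y) would give 0.538.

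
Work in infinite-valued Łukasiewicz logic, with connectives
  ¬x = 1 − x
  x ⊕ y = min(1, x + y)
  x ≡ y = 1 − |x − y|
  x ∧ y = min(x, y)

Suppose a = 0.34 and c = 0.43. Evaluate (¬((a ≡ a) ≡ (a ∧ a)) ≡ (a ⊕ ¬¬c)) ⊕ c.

a ≡ a = 1 − |0.34 − 0.34| = 1 − 0.00 = 1.00
a ∧ a = min(0.34, 0.34) = 0.34
(a ≡ a) ≡ (a ∧ a) = 1 − |1.00 − 0.34| = 1 − 0.66 = 0.34
¬((a ≡ a) ≡ (a ∧ a)) = 1 − 0.34 = 0.66
¬c = 1 − 0.43 = 0.57
¬¬c = 1 − 0.57 = 0.43
a ⊕ ¬¬c = min(1, 0.34 + 0.43) = min(1, 0.77) = 0.77
¬((a ≡ a) ≡ (a ∧ a)) ≡ (a ⊕ ¬¬c) = 1 − |0.66 − 0.77| = 1 − 0.11 = 0.89
(¬((a ≡ a) ≡ (a ∧ a)) ≡ (a ⊕ ¬¬c)) ⊕ c = min(1, 0.89 + 0.43) = min(1, 1.32) = 1.00

1.00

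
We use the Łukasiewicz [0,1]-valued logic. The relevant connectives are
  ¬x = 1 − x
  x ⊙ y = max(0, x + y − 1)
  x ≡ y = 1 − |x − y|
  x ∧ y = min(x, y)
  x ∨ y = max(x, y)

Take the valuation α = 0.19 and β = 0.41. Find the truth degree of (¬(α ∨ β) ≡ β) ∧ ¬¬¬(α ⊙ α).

α ∨ β = max(0.19, 0.41) = 0.41
¬(α ∨ β) = 1 − 0.41 = 0.59
¬(α ∨ β) ≡ β = 1 − |0.59 − 0.41| = 1 − 0.18 = 0.82
α ⊙ α = max(0, 0.19 + 0.19 − 1) = max(0, -0.62) = 0.00
¬(α ⊙ α) = 1 − 0.00 = 1.00
¬¬(α ⊙ α) = 1 − 1.00 = 0.00
¬¬¬(α ⊙ α) = 1 − 0.00 = 1.00
(¬(α ∨ β) ≡ β) ∧ ¬¬¬(α ⊙ α) = min(0.82, 1.00) = 0.82

0.82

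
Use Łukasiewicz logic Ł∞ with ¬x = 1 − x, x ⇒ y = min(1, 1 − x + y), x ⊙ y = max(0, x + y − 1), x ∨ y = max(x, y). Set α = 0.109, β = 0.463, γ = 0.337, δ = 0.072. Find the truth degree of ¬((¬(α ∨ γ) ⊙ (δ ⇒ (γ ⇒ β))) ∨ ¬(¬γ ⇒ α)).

0.337

α ∨ γ = max(0.109, 0.337) = 0.337
¬(α ∨ γ) = 1 − 0.337 = 0.663
γ ⇒ β = min(1, 1 − 0.337 + 0.463) = min(1, 1.126) = 1.000
δ ⇒ (γ ⇒ β) = min(1, 1 − 0.072 + 1.000) = min(1, 1.928) = 1.000
¬(α ∨ γ) ⊙ (δ ⇒ (γ ⇒ β)) = max(0, 0.663 + 1.000 − 1) = max(0, 0.663) = 0.663
¬γ = 1 − 0.337 = 0.663
¬γ ⇒ α = min(1, 1 − 0.663 + 0.109) = min(1, 0.446) = 0.446
¬(¬γ ⇒ α) = 1 − 0.446 = 0.554
(¬(α ∨ γ) ⊙ (δ ⇒ (γ ⇒ β))) ∨ ¬(¬γ ⇒ α) = max(0.663, 0.554) = 0.663
¬((¬(α ∨ γ) ⊙ (δ ⇒ (γ ⇒ β))) ∨ ¬(¬γ ⇒ α)) = 1 − 0.663 = 0.337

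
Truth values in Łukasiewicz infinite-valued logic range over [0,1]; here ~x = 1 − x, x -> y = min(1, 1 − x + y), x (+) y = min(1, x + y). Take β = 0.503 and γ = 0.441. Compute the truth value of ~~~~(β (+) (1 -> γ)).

1 -> γ = min(1, 1 − 1.000 + 0.441) = min(1, 0.441) = 0.441
β (+) (1 -> γ) = min(1, 0.503 + 0.441) = min(1, 0.944) = 0.944
~(β (+) (1 -> γ)) = 1 − 0.944 = 0.056
~~(β (+) (1 -> γ)) = 1 − 0.056 = 0.944
~~~(β (+) (1 -> γ)) = 1 − 0.944 = 0.056
~~~~(β (+) (1 -> γ)) = 1 − 0.056 = 0.944

0.944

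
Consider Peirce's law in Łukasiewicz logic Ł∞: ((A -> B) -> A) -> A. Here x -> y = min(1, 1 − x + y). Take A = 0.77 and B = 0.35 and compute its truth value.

0.77

A -> B = min(1, 1 − 0.77 + 0.35) = min(1, 0.58) = 0.58
(A -> B) -> A = min(1, 1 − 0.58 + 0.77) = min(1, 1.19) = 1.00
((A -> B) -> A) -> A = min(1, 1 − 1.00 + 0.77) = min(1, 0.77) = 0.77
(The value 0.77 < 1 shows this instance is not satisfied; not a Ł∞-tautology in general.)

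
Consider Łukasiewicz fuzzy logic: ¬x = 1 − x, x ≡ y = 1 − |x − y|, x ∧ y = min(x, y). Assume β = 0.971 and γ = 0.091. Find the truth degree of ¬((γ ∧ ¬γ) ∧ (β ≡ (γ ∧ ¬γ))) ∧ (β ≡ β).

¬γ = 1 − 0.091 = 0.909
γ ∧ ¬γ = min(0.091, 0.909) = 0.091
β ≡ (γ ∧ ¬γ) = 1 − |0.971 − 0.091| = 1 − 0.880 = 0.120
(γ ∧ ¬γ) ∧ (β ≡ (γ ∧ ¬γ)) = min(0.091, 0.120) = 0.091
¬((γ ∧ ¬γ) ∧ (β ≡ (γ ∧ ¬γ))) = 1 − 0.091 = 0.909
β ≡ β = 1 − |0.971 − 0.971| = 1 − 0.000 = 1.000
¬((γ ∧ ¬γ) ∧ (β ≡ (γ ∧ ¬γ))) ∧ (β ≡ β) = min(0.909, 1.000) = 0.909

0.909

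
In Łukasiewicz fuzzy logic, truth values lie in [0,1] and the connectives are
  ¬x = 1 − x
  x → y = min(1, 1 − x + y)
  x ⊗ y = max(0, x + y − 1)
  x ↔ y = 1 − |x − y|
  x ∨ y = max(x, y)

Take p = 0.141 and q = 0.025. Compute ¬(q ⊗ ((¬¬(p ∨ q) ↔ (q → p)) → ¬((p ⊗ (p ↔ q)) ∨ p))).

0.975

p ∨ q = max(0.141, 0.025) = 0.141
¬(p ∨ q) = 1 − 0.141 = 0.859
¬¬(p ∨ q) = 1 − 0.859 = 0.141
q → p = min(1, 1 − 0.025 + 0.141) = min(1, 1.116) = 1.000
¬¬(p ∨ q) ↔ (q → p) = 1 − |0.141 − 1.000| = 1 − 0.859 = 0.141
p ↔ q = 1 − |0.141 − 0.025| = 1 − 0.116 = 0.884
p ⊗ (p ↔ q) = max(0, 0.141 + 0.884 − 1) = max(0, 0.025) = 0.025
(p ⊗ (p ↔ q)) ∨ p = max(0.025, 0.141) = 0.141
¬((p ⊗ (p ↔ q)) ∨ p) = 1 − 0.141 = 0.859
(¬¬(p ∨ q) ↔ (q → p)) → ¬((p ⊗ (p ↔ q)) ∨ p) = min(1, 1 − 0.141 + 0.859) = min(1, 1.718) = 1.000
q ⊗ ((¬¬(p ∨ q) ↔ (q → p)) → ¬((p ⊗ (p ↔ q)) ∨ p)) = max(0, 0.025 + 1.000 − 1) = max(0, 0.025) = 0.025
¬(q ⊗ ((¬¬(p ∨ q) ↔ (q → p)) → ¬((p ⊗ (p ↔ q)) ∨ p))) = 1 − 0.025 = 0.975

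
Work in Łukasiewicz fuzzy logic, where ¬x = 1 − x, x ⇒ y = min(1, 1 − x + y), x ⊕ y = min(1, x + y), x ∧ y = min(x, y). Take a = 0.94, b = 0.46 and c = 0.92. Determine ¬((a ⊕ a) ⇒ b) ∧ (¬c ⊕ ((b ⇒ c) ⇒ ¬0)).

a ⊕ a = min(1, 0.94 + 0.94) = min(1, 1.88) = 1.00
(a ⊕ a) ⇒ b = min(1, 1 − 1.00 + 0.46) = min(1, 0.46) = 0.46
¬((a ⊕ a) ⇒ b) = 1 − 0.46 = 0.54
¬c = 1 − 0.92 = 0.08
b ⇒ c = min(1, 1 − 0.46 + 0.92) = min(1, 1.46) = 1.00
¬0 = 1 − 0.00 = 1.00
(b ⇒ c) ⇒ ¬0 = min(1, 1 − 1.00 + 1.00) = min(1, 1.00) = 1.00
¬c ⊕ ((b ⇒ c) ⇒ ¬0) = min(1, 0.08 + 1.00) = min(1, 1.08) = 1.00
¬((a ⊕ a) ⇒ b) ∧ (¬c ⊕ ((b ⇒ c) ⇒ ¬0)) = min(0.54, 1.00) = 0.54

0.54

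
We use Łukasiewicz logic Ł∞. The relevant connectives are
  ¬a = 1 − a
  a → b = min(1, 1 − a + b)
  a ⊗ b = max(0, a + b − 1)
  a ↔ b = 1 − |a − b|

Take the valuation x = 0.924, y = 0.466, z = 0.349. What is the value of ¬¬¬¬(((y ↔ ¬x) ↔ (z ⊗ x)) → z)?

¬x = 1 − 0.924 = 0.076
y ↔ ¬x = 1 − |0.466 − 0.076| = 1 − 0.390 = 0.610
z ⊗ x = max(0, 0.349 + 0.924 − 1) = max(0, 0.273) = 0.273
(y ↔ ¬x) ↔ (z ⊗ x) = 1 − |0.610 − 0.273| = 1 − 0.337 = 0.663
((y ↔ ¬x) ↔ (z ⊗ x)) → z = min(1, 1 − 0.663 + 0.349) = min(1, 0.686) = 0.686
¬(((y ↔ ¬x) ↔ (z ⊗ x)) → z) = 1 − 0.686 = 0.314
¬¬(((y ↔ ¬x) ↔ (z ⊗ x)) → z) = 1 − 0.314 = 0.686
¬¬¬(((y ↔ ¬x) ↔ (z ⊗ x)) → z) = 1 − 0.686 = 0.314
¬¬¬¬(((y ↔ ¬x) ↔ (z ⊗ x)) → z) = 1 − 0.314 = 0.686

0.686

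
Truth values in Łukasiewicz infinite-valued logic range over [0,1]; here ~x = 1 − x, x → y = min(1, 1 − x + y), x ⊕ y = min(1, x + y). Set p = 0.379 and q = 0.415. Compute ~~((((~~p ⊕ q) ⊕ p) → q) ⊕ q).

0.830

~p = 1 − 0.379 = 0.621
~~p = 1 − 0.621 = 0.379
~~p ⊕ q = min(1, 0.379 + 0.415) = min(1, 0.794) = 0.794
(~~p ⊕ q) ⊕ p = min(1, 0.794 + 0.379) = min(1, 1.173) = 1.000
((~~p ⊕ q) ⊕ p) → q = min(1, 1 − 1.000 + 0.415) = min(1, 0.415) = 0.415
(((~~p ⊕ q) ⊕ p) → q) ⊕ q = min(1, 0.415 + 0.415) = min(1, 0.830) = 0.830
~((((~~p ⊕ q) ⊕ p) → q) ⊕ q) = 1 − 0.830 = 0.170
~~((((~~p ⊕ q) ⊕ p) → q) ⊕ q) = 1 − 0.170 = 0.830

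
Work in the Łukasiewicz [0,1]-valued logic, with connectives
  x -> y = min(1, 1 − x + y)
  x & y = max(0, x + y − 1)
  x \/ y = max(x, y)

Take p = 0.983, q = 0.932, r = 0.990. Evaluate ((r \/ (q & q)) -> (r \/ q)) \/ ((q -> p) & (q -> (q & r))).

1.000

q & q = max(0, 0.932 + 0.932 − 1) = max(0, 0.864) = 0.864
r \/ (q & q) = max(0.990, 0.864) = 0.990
r \/ q = max(0.990, 0.932) = 0.990
(r \/ (q & q)) -> (r \/ q) = min(1, 1 − 0.990 + 0.990) = min(1, 1.000) = 1.000
q -> p = min(1, 1 − 0.932 + 0.983) = min(1, 1.051) = 1.000
q & r = max(0, 0.932 + 0.990 − 1) = max(0, 0.922) = 0.922
q -> (q & r) = min(1, 1 − 0.932 + 0.922) = min(1, 0.990) = 0.990
(q -> p) & (q -> (q & r)) = max(0, 1.000 + 0.990 − 1) = max(0, 0.990) = 0.990
((r \/ (q & q)) -> (r \/ q)) \/ ((q -> p) & (q -> (q & r))) = max(1.000, 0.990) = 1.000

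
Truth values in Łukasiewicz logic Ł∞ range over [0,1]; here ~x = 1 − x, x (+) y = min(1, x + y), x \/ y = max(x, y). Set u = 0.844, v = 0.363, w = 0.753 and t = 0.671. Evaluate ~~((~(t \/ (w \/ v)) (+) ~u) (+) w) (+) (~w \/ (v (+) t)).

w \/ v = max(0.753, 0.363) = 0.753
t \/ (w \/ v) = max(0.671, 0.753) = 0.753
~(t \/ (w \/ v)) = 1 − 0.753 = 0.247
~u = 1 − 0.844 = 0.156
~(t \/ (w \/ v)) (+) ~u = min(1, 0.247 + 0.156) = min(1, 0.403) = 0.403
(~(t \/ (w \/ v)) (+) ~u) (+) w = min(1, 0.403 + 0.753) = min(1, 1.156) = 1.000
~((~(t \/ (w \/ v)) (+) ~u) (+) w) = 1 − 1.000 = 0.000
~~((~(t \/ (w \/ v)) (+) ~u) (+) w) = 1 − 0.000 = 1.000
~w = 1 − 0.753 = 0.247
v (+) t = min(1, 0.363 + 0.671) = min(1, 1.034) = 1.000
~w \/ (v (+) t) = max(0.247, 1.000) = 1.000
~~((~(t \/ (w \/ v)) (+) ~u) (+) w) (+) (~w \/ (v (+) t)) = min(1, 1.000 + 1.000) = min(1, 2.000) = 1.000

1.000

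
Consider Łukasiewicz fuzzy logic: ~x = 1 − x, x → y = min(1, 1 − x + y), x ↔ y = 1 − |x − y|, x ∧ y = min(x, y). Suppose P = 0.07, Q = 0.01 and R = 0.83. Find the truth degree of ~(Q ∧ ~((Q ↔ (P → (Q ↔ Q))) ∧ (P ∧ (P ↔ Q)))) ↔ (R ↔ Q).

0.19

Q ↔ Q = 1 − |0.01 − 0.01| = 1 − 0.00 = 1.00
P → (Q ↔ Q) = min(1, 1 − 0.07 + 1.00) = min(1, 1.93) = 1.00
Q ↔ (P → (Q ↔ Q)) = 1 − |0.01 − 1.00| = 1 − 0.99 = 0.01
P ↔ Q = 1 − |0.07 − 0.01| = 1 − 0.06 = 0.94
P ∧ (P ↔ Q) = min(0.07, 0.94) = 0.07
(Q ↔ (P → (Q ↔ Q))) ∧ (P ∧ (P ↔ Q)) = min(0.01, 0.07) = 0.01
~((Q ↔ (P → (Q ↔ Q))) ∧ (P ∧ (P ↔ Q))) = 1 − 0.01 = 0.99
Q ∧ ~((Q ↔ (P → (Q ↔ Q))) ∧ (P ∧ (P ↔ Q))) = min(0.01, 0.99) = 0.01
~(Q ∧ ~((Q ↔ (P → (Q ↔ Q))) ∧ (P ∧ (P ↔ Q)))) = 1 − 0.01 = 0.99
R ↔ Q = 1 − |0.83 − 0.01| = 1 − 0.82 = 0.18
~(Q ∧ ~((Q ↔ (P → (Q ↔ Q))) ∧ (P ∧ (P ↔ Q)))) ↔ (R ↔ Q) = 1 − |0.99 − 0.18| = 1 − 0.81 = 0.19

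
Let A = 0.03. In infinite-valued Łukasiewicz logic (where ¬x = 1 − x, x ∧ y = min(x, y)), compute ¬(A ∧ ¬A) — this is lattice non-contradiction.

¬A = 1 − 0.03 = 0.97
A ∧ ¬A = min(0.03, 0.97) = 0.03
¬(A ∧ ¬A) = 1 − 0.03 = 0.97
(The value 0.97 < 1 shows this instance is not satisfied; not a Ł∞-tautology — its value is 1 − min(a, 1−a).)

0.97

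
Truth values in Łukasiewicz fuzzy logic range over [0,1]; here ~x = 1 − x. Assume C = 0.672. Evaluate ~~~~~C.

~C = 1 − 0.672 = 0.328
~~C = 1 − 0.328 = 0.672
~~~C = 1 − 0.672 = 0.328
~~~~C = 1 − 0.328 = 0.672
~~~~~C = 1 − 0.672 = 0.328

0.328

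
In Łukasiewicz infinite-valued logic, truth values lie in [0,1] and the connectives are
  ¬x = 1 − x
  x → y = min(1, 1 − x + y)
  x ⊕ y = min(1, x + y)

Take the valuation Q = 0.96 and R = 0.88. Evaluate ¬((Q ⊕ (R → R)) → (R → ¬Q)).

0.84

R → R = min(1, 1 − 0.88 + 0.88) = min(1, 1.00) = 1.00
Q ⊕ (R → R) = min(1, 0.96 + 1.00) = min(1, 1.96) = 1.00
¬Q = 1 − 0.96 = 0.04
R → ¬Q = min(1, 1 − 0.88 + 0.04) = min(1, 0.16) = 0.16
(Q ⊕ (R → R)) → (R → ¬Q) = min(1, 1 − 1.00 + 0.16) = min(1, 0.16) = 0.16
¬((Q ⊕ (R → R)) → (R → ¬Q)) = 1 − 0.16 = 0.84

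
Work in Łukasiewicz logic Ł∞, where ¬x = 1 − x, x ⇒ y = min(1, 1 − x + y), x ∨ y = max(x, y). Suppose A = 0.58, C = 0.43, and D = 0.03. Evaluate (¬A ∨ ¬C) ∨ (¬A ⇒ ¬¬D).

0.61

¬A = 1 − 0.58 = 0.42
¬C = 1 − 0.43 = 0.57
¬A ∨ ¬C = max(0.42, 0.57) = 0.57
¬D = 1 − 0.03 = 0.97
¬¬D = 1 − 0.97 = 0.03
¬A ⇒ ¬¬D = min(1, 1 − 0.42 + 0.03) = min(1, 0.61) = 0.61
(¬A ∨ ¬C) ∨ (¬A ⇒ ¬¬D) = max(0.57, 0.61) = 0.61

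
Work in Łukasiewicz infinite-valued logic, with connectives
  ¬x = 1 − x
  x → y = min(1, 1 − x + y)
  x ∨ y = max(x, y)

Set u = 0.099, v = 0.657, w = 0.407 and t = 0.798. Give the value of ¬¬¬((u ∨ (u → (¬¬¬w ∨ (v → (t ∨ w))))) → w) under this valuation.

¬w = 1 − 0.407 = 0.593
¬¬w = 1 − 0.593 = 0.407
¬¬¬w = 1 − 0.407 = 0.593
t ∨ w = max(0.798, 0.407) = 0.798
v → (t ∨ w) = min(1, 1 − 0.657 + 0.798) = min(1, 1.141) = 1.000
¬¬¬w ∨ (v → (t ∨ w)) = max(0.593, 1.000) = 1.000
u → (¬¬¬w ∨ (v → (t ∨ w))) = min(1, 1 − 0.099 + 1.000) = min(1, 1.901) = 1.000
u ∨ (u → (¬¬¬w ∨ (v → (t ∨ w)))) = max(0.099, 1.000) = 1.000
(u ∨ (u → (¬¬¬w ∨ (v → (t ∨ w))))) → w = min(1, 1 − 1.000 + 0.407) = min(1, 0.407) = 0.407
¬((u ∨ (u → (¬¬¬w ∨ (v → (t ∨ w))))) → w) = 1 − 0.407 = 0.593
¬¬((u ∨ (u → (¬¬¬w ∨ (v → (t ∨ w))))) → w) = 1 − 0.593 = 0.407
¬¬¬((u ∨ (u → (¬¬¬w ∨ (v → (t ∨ w))))) → w) = 1 − 0.407 = 0.593

0.593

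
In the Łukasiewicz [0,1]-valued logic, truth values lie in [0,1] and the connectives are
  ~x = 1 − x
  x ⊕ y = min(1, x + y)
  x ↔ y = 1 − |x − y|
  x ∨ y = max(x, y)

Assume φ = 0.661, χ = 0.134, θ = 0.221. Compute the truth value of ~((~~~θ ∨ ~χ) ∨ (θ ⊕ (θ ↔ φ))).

~θ = 1 − 0.221 = 0.779
~~θ = 1 − 0.779 = 0.221
~~~θ = 1 − 0.221 = 0.779
~χ = 1 − 0.134 = 0.866
~~~θ ∨ ~χ = max(0.779, 0.866) = 0.866
θ ↔ φ = 1 − |0.221 − 0.661| = 1 − 0.440 = 0.560
θ ⊕ (θ ↔ φ) = min(1, 0.221 + 0.560) = min(1, 0.781) = 0.781
(~~~θ ∨ ~χ) ∨ (θ ⊕ (θ ↔ φ)) = max(0.866, 0.781) = 0.866
~((~~~θ ∨ ~χ) ∨ (θ ⊕ (θ ↔ φ))) = 1 − 0.866 = 0.134

0.134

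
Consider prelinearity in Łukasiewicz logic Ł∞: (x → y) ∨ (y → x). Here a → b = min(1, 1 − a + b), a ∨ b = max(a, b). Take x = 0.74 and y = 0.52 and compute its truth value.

x → y = min(1, 1 − 0.74 + 0.52) = min(1, 0.78) = 0.78
y → x = min(1, 1 − 0.52 + 0.74) = min(1, 1.22) = 1.00
(x → y) ∨ (y → x) = max(0.78, 1.00) = 1.00
(As expected: a Ł∞-tautology — holds in every MV-chain.)

1.00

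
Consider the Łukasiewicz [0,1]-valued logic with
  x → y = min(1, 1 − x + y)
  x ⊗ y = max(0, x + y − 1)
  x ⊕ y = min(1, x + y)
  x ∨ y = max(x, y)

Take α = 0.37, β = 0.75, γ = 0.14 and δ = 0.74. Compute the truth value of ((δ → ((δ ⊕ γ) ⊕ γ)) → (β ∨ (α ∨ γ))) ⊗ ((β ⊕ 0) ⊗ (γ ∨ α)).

δ ⊕ γ = min(1, 0.74 + 0.14) = min(1, 0.88) = 0.88
(δ ⊕ γ) ⊕ γ = min(1, 0.88 + 0.14) = min(1, 1.02) = 1.00
δ → ((δ ⊕ γ) ⊕ γ) = min(1, 1 − 0.74 + 1.00) = min(1, 1.26) = 1.00
α ∨ γ = max(0.37, 0.14) = 0.37
β ∨ (α ∨ γ) = max(0.75, 0.37) = 0.75
(δ → ((δ ⊕ γ) ⊕ γ)) → (β ∨ (α ∨ γ)) = min(1, 1 − 1.00 + 0.75) = min(1, 0.75) = 0.75
β ⊕ 0 = min(1, 0.75 + 0.00) = min(1, 0.75) = 0.75
γ ∨ α = max(0.14, 0.37) = 0.37
(β ⊕ 0) ⊗ (γ ∨ α) = max(0, 0.75 + 0.37 − 1) = max(0, 0.12) = 0.12
((δ → ((δ ⊕ γ) ⊕ γ)) → (β ∨ (α ∨ γ))) ⊗ ((β ⊕ 0) ⊗ (γ ∨ α)) = max(0, 0.75 + 0.12 − 1) = max(0, -0.13) = 0.00

0.00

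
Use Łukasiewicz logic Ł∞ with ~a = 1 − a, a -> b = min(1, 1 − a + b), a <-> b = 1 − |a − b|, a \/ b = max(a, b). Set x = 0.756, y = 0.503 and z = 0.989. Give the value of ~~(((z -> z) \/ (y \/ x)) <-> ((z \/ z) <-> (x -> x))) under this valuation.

0.989

z -> z = min(1, 1 − 0.989 + 0.989) = min(1, 1.000) = 1.000
y \/ x = max(0.503, 0.756) = 0.756
(z -> z) \/ (y \/ x) = max(1.000, 0.756) = 1.000
z \/ z = max(0.989, 0.989) = 0.989
x -> x = min(1, 1 − 0.756 + 0.756) = min(1, 1.000) = 1.000
(z \/ z) <-> (x -> x) = 1 − |0.989 − 1.000| = 1 − 0.011 = 0.989
((z -> z) \/ (y \/ x)) <-> ((z \/ z) <-> (x -> x)) = 1 − |1.000 − 0.989| = 1 − 0.011 = 0.989
~(((z -> z) \/ (y \/ x)) <-> ((z \/ z) <-> (x -> x))) = 1 − 0.989 = 0.011
~~(((z -> z) \/ (y \/ x)) <-> ((z \/ z) <-> (x -> x))) = 1 − 0.011 = 0.989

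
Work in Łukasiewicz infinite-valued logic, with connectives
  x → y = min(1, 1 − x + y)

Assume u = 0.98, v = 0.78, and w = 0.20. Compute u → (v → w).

0.44

v → w = min(1, 1 − 0.78 + 0.20) = min(1, 0.42) = 0.42
u → (v → w) = min(1, 1 − 0.98 + 0.42) = min(1, 0.44) = 0.44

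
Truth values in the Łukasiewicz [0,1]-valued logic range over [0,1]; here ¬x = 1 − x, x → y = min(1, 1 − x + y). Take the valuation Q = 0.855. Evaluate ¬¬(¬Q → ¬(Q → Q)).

0.855

¬Q = 1 − 0.855 = 0.145
Q → Q = min(1, 1 − 0.855 + 0.855) = min(1, 1.000) = 1.000
¬(Q → Q) = 1 − 1.000 = 0.000
¬Q → ¬(Q → Q) = min(1, 1 − 0.145 + 0.000) = min(1, 0.855) = 0.855
¬(¬Q → ¬(Q → Q)) = 1 − 0.855 = 0.145
¬¬(¬Q → ¬(Q → Q)) = 1 − 0.145 = 0.855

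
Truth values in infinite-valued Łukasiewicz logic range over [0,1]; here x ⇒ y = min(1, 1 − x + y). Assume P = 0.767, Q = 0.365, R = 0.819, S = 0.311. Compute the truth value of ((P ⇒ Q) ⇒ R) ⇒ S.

P ⇒ Q = min(1, 1 − 0.767 + 0.365) = min(1, 0.598) = 0.598
(P ⇒ Q) ⇒ R = min(1, 1 − 0.598 + 0.819) = min(1, 1.221) = 1.000
((P ⇒ Q) ⇒ R) ⇒ S = min(1, 1 − 1.000 + 0.311) = min(1, 0.311) = 0.311

0.311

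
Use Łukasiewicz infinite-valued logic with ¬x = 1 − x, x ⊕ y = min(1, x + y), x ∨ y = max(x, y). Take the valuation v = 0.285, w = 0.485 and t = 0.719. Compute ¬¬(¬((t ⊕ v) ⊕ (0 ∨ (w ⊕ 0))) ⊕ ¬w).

0.515

t ⊕ v = min(1, 0.719 + 0.285) = min(1, 1.004) = 1.000
w ⊕ 0 = min(1, 0.485 + 0.000) = min(1, 0.485) = 0.485
0 ∨ (w ⊕ 0) = max(0.000, 0.485) = 0.485
(t ⊕ v) ⊕ (0 ∨ (w ⊕ 0)) = min(1, 1.000 + 0.485) = min(1, 1.485) = 1.000
¬((t ⊕ v) ⊕ (0 ∨ (w ⊕ 0))) = 1 − 1.000 = 0.000
¬w = 1 − 0.485 = 0.515
¬((t ⊕ v) ⊕ (0 ∨ (w ⊕ 0))) ⊕ ¬w = min(1, 0.000 + 0.515) = min(1, 0.515) = 0.515
¬(¬((t ⊕ v) ⊕ (0 ∨ (w ⊕ 0))) ⊕ ¬w) = 1 − 0.515 = 0.485
¬¬(¬((t ⊕ v) ⊕ (0 ∨ (w ⊕ 0))) ⊕ ¬w) = 1 − 0.485 = 0.515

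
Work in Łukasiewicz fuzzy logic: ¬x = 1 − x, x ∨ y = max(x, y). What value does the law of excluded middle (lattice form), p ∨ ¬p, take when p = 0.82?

0.82

¬p = 1 − 0.82 = 0.18
p ∨ ¬p = max(0.82, 0.18) = 0.82
(The value 0.82 < 1 shows this instance is not satisfied; not a Ł∞-tautology — its value is max(a, 1−a).)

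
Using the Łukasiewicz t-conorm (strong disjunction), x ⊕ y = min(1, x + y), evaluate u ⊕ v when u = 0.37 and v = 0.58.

0.95

u ⊕ v = min(1, 0.37 + 0.58) = min(1, 0.95) = 0.95
For comparison, the Gödel t-conorm max(x, y) would give 0.58.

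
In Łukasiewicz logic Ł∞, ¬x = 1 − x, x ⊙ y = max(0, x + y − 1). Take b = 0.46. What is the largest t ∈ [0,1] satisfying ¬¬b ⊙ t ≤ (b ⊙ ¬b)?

0.54

¬b = 1 − 0.46 = 0.54
¬¬b = 1 − 0.54 = 0.46
So the left factor is ¬¬b = 0.46.
b ⊙ ¬b = max(0, 0.46 + 0.54 − 1) = max(0, 0.00) = 0.00
So the right-hand bound is b ⊙ ¬b = 0.00.
The residuum of the Łukasiewicz t-norm gives the supremum: min(1, 1 − 0.46 + 0.00).
1 − 0.46 + 0.00 = 0.54, so t = min(1, 0.54) = 0.54.
Check: 0.46 ⊙ 0.54 = max(0, 0.00) = 0.00 ≤ 0.00.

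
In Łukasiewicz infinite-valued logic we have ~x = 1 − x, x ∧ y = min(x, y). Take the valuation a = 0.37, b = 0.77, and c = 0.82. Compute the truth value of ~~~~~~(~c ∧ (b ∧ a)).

~c = 1 − 0.82 = 0.18
b ∧ a = min(0.77, 0.37) = 0.37
~c ∧ (b ∧ a) = min(0.18, 0.37) = 0.18
~(~c ∧ (b ∧ a)) = 1 − 0.18 = 0.82
~~(~c ∧ (b ∧ a)) = 1 − 0.82 = 0.18
~~~(~c ∧ (b ∧ a)) = 1 − 0.18 = 0.82
~~~~(~c ∧ (b ∧ a)) = 1 − 0.82 = 0.18
~~~~~(~c ∧ (b ∧ a)) = 1 − 0.18 = 0.82
~~~~~~(~c ∧ (b ∧ a)) = 1 − 0.82 = 0.18

0.18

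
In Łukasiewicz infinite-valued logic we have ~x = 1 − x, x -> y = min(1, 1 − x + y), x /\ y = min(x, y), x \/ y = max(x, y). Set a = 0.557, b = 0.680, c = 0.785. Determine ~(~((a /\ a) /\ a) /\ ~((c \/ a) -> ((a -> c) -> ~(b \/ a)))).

a /\ a = min(0.557, 0.557) = 0.557
(a /\ a) /\ a = min(0.557, 0.557) = 0.557
~((a /\ a) /\ a) = 1 − 0.557 = 0.443
c \/ a = max(0.785, 0.557) = 0.785
a -> c = min(1, 1 − 0.557 + 0.785) = min(1, 1.228) = 1.000
b \/ a = max(0.680, 0.557) = 0.680
~(b \/ a) = 1 − 0.680 = 0.320
(a -> c) -> ~(b \/ a) = min(1, 1 − 1.000 + 0.320) = min(1, 0.320) = 0.320
(c \/ a) -> ((a -> c) -> ~(b \/ a)) = min(1, 1 − 0.785 + 0.320) = min(1, 0.535) = 0.535
~((c \/ a) -> ((a -> c) -> ~(b \/ a))) = 1 − 0.535 = 0.465
~((a /\ a) /\ a) /\ ~((c \/ a) -> ((a -> c) -> ~(b \/ a))) = min(0.443, 0.465) = 0.443
~(~((a /\ a) /\ a) /\ ~((c \/ a) -> ((a -> c) -> ~(b \/ a)))) = 1 − 0.443 = 0.557

0.557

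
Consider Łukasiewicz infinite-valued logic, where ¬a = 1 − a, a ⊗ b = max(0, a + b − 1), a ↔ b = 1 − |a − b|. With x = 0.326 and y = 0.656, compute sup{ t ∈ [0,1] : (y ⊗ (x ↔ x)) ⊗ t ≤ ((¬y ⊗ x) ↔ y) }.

0.688

x ↔ x = 1 − |0.326 − 0.326| = 1 − 0.000 = 1.000
y ⊗ (x ↔ x) = max(0, 0.656 + 1.000 − 1) = max(0, 0.656) = 0.656
So the left factor is y ⊗ (x ↔ x) = 0.656.
¬y = 1 − 0.656 = 0.344
¬y ⊗ x = max(0, 0.344 + 0.326 − 1) = max(0, -0.330) = 0.000
(¬y ⊗ x) ↔ y = 1 − |0.000 − 0.656| = 1 − 0.656 = 0.344
So the right-hand bound is (¬y ⊗ x) ↔ y = 0.344.
The residuum of the Łukasiewicz t-norm gives the supremum: min(1, 1 − 0.656 + 0.344).
1 − 0.656 + 0.344 = 0.688, so t = min(1, 0.688) = 0.688.
Check: 0.656 ⊗ 0.688 = max(0, 0.344) = 0.344 ≤ 0.344.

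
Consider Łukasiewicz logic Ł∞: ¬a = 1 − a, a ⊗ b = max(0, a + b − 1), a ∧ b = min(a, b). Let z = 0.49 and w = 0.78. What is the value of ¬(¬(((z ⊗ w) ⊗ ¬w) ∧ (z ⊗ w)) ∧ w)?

0.22

z ⊗ w = max(0, 0.49 + 0.78 − 1) = max(0, 0.27) = 0.27
¬w = 1 − 0.78 = 0.22
(z ⊗ w) ⊗ ¬w = max(0, 0.27 + 0.22 − 1) = max(0, -0.51) = 0.00
((z ⊗ w) ⊗ ¬w) ∧ (z ⊗ w) = min(0.00, 0.27) = 0.00
¬(((z ⊗ w) ⊗ ¬w) ∧ (z ⊗ w)) = 1 − 0.00 = 1.00
¬(((z ⊗ w) ⊗ ¬w) ∧ (z ⊗ w)) ∧ w = min(1.00, 0.78) = 0.78
¬(¬(((z ⊗ w) ⊗ ¬w) ∧ (z ⊗ w)) ∧ w) = 1 − 0.78 = 0.22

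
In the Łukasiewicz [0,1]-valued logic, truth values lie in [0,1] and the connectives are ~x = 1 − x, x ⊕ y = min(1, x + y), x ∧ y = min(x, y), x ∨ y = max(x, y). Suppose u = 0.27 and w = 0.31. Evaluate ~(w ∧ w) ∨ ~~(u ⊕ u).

0.69

w ∧ w = min(0.31, 0.31) = 0.31
~(w ∧ w) = 1 − 0.31 = 0.69
u ⊕ u = min(1, 0.27 + 0.27) = min(1, 0.54) = 0.54
~(u ⊕ u) = 1 − 0.54 = 0.46
~~(u ⊕ u) = 1 − 0.46 = 0.54
~(w ∧ w) ∨ ~~(u ⊕ u) = max(0.69, 0.54) = 0.69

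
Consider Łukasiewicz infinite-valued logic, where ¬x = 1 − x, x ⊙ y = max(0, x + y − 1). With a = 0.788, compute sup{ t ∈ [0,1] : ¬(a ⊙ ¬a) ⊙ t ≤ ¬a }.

¬a = 1 − 0.788 = 0.212
a ⊙ ¬a = max(0, 0.788 + 0.212 − 1) = max(0, 0.000) = 0.000
¬(a ⊙ ¬a) = 1 − 0.000 = 1.000
So the left factor is ¬(a ⊙ ¬a) = 1.000.
So the right-hand bound is ¬a = 0.212.
The residuum of the Łukasiewicz t-norm gives the supremum: min(1, 1 − 1.000 + 0.212).
1 − 1.000 + 0.212 = 0.212, so t = min(1, 0.212) = 0.212.
Check: 1.000 ⊙ 0.212 = max(0, 0.212) = 0.212 ≤ 0.212.

0.212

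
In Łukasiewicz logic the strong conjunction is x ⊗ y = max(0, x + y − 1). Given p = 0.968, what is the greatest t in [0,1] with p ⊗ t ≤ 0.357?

The residuum of the Łukasiewicz t-norm gives the supremum: min(1, 1 − 0.968 + 0.357).
1 − 0.968 + 0.357 = 0.389, so t = min(1, 0.389) = 0.389.
Check: 0.968 ⊗ 0.389 = max(0, 0.357) = 0.357 ≤ 0.357.

0.389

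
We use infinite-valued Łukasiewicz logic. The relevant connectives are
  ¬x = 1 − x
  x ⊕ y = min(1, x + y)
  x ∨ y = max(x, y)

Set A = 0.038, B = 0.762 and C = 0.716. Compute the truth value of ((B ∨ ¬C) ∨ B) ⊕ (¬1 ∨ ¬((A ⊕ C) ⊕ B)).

¬C = 1 − 0.716 = 0.284
B ∨ ¬C = max(0.762, 0.284) = 0.762
(B ∨ ¬C) ∨ B = max(0.762, 0.762) = 0.762
¬1 = 1 − 1.000 = 0.000
A ⊕ C = min(1, 0.038 + 0.716) = min(1, 0.754) = 0.754
(A ⊕ C) ⊕ B = min(1, 0.754 + 0.762) = min(1, 1.516) = 1.000
¬((A ⊕ C) ⊕ B) = 1 − 1.000 = 0.000
¬1 ∨ ¬((A ⊕ C) ⊕ B) = max(0.000, 0.000) = 0.000
((B ∨ ¬C) ∨ B) ⊕ (¬1 ∨ ¬((A ⊕ C) ⊕ B)) = min(1, 0.762 + 0.000) = min(1, 0.762) = 0.762

0.762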